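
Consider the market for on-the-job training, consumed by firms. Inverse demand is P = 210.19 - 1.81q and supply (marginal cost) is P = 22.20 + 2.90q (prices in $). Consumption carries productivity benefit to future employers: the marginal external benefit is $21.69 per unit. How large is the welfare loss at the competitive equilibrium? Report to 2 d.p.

DWL = $49.94

Market equilibrium (private): 22.20 + 2.90q = 210.19 - 1.81q → q_m = 39.9130.
Social marginal benefit = demand + MEB = 231.88 - 1.81q.
Set SMB = MC: 231.88 - 1.81q = 22.20 + 2.90q → q* = 44.5180.
The loss is the area between SMB and MC from q* to q_m; with linear curves that's a triangle of height MEB(q_m).
DWL = ½ × 4.6050 × 21.6900 = 49.9412.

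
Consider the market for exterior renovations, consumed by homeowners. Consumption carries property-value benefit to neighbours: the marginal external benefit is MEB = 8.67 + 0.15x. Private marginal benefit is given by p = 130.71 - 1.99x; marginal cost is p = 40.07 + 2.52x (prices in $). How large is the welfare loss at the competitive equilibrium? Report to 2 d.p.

DWL = $15.66

Market equilibrium (private): 40.07 + 2.52x = 130.71 - 1.99x → x_m = 20.0976.
Social marginal benefit = demand + MEB = 139.38 - 1.84x.
Set SMB = MC: 139.38 - 1.84x = 40.07 + 2.52x → x* = 22.7775.
The welfare-loss triangle has base |x_m − x*| and height MEB(x_m) (the vertical gap between SMB and MC is zero at x* and MEB at x_m).
DWL = ½ × 2.6799 × 11.6846 = 15.6568.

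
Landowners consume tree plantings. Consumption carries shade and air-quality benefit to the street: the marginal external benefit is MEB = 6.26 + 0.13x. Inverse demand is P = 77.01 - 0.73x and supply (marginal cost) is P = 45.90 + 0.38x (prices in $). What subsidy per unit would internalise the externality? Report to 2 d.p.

Social marginal benefit = demand + MEB = 83.27 - 0.60x.
Set SMB = MC: 83.27 - 0.60x = 45.90 + 0.38x → x* = 38.1327.
The Pigouvian subsidy equals MEB at x*: 6.26 + 0.13×38.1327 = 11.2173.

subsidy = $11.22 per unit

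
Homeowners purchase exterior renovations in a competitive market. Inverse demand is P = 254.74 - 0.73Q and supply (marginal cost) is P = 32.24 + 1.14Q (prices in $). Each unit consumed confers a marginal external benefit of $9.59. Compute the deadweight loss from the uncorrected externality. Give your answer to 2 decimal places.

Market equilibrium (private): 32.24 + 1.14Q = 254.74 - 0.73Q → Q_m = 118.9840.
Social marginal benefit = demand + MEB = 264.33 - 0.73Q.
Set SMB = MC: 264.33 - 0.73Q = 32.24 + 1.14Q → Q* = 124.1123.
The loss is the area between SMB and MC from Q* to Q_m; with linear curves that's a triangle of height MEB(Q_m).
DWL = ½ × 5.1283 × 9.5900 = 24.5902.

DWL = $24.59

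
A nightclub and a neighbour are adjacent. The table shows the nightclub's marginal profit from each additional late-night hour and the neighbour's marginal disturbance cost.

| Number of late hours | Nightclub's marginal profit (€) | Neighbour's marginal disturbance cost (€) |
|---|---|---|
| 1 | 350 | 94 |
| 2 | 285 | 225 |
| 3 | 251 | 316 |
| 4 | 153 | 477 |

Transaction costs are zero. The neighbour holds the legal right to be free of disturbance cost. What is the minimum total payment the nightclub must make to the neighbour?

Efficient level: marginal profit ≥ marginal disturbance cost through level 2, so k* = 2.
With the neighbour holding the right, the nightclub must at least compensate total damage at k*: 94 + 225 = 319.

€319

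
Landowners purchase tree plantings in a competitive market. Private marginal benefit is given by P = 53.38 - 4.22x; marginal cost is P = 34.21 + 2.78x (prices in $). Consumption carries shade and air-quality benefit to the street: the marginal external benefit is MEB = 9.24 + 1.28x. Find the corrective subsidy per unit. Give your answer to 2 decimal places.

subsidy = $15.60 per unit

Social marginal benefit = demand + MEB = 62.62 - 2.94x.
Set SMB = MC: 62.62 - 2.94x = 34.21 + 2.78x → x* = 4.9668.
The Pigouvian subsidy equals MEB at x*: 9.24 + 1.28×4.9668 = 15.5975.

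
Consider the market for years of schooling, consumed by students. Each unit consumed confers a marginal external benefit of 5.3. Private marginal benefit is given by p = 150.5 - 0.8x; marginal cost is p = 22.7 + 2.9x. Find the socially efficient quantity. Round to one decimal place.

Social marginal benefit = demand + MEB = 155.8 - 0.8x.
Set SMB = MC: 155.8 - 0.8x = 22.7 + 2.9x → x* = 35.9730.

x* = 36.0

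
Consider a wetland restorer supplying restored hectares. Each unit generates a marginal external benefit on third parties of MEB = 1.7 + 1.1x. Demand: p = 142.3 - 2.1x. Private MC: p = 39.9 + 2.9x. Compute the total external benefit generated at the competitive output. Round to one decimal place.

265.5

Market equilibrium (private): 39.9 + 2.9x = 142.3 - 2.1x → x_m = 20.4800.
Total external benefit = ∫₀^{x_m} (1.7 + 1.1x) dx = 1.7×20.4800 + ½×1.1×20.4800² = 265.5027.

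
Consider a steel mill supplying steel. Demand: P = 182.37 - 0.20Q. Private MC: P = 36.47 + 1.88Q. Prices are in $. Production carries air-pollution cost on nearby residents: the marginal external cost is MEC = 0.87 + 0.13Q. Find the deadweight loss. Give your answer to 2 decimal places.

Market equilibrium (private): 36.47 + 1.88Q = 182.37 - 0.20Q → Q_m = 70.1442.
Social marginal cost = private MC + MEC = 37.34 + 2.01Q.
Set SMC = demand: 37.34 + 2.01Q = 182.37 - 0.20Q → Q* = 65.6244.
Between Q* and Q_m the wedge SMC − demand runs linearly from 0 to MEC(Q_m), so the loss is a triangle.
DWL = ½ × 4.5198 × 9.9888 = 22.5737.

DWL = $22.57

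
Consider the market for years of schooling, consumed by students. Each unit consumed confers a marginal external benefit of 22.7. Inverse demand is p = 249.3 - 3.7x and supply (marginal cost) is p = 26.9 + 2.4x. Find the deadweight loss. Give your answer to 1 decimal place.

Market equilibrium (private): 26.9 + 2.4x = 249.3 - 3.7x → x_m = 36.4590.
Social marginal benefit = demand + MEB = 272.0 - 3.7x.
Set SMB = MC: 272.0 - 3.7x = 26.9 + 2.4x → x* = 40.1803.
The loss is the area between SMB and MC from x* to x_m; with linear curves that's a triangle of height MEB(x_m).
DWL = ½ × 3.7213 × 22.7000 = 42.2368.

DWL = 42.2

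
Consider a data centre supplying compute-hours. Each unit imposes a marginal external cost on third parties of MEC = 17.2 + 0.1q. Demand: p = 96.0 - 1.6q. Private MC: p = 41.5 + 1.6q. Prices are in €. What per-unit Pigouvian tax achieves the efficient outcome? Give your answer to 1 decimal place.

Social marginal cost = private MC + MEC = 58.7 + 1.7q.
Set SMC = demand: 58.7 + 1.7q = 96.0 - 1.6q → q* = 11.3030.
The Pigouvian tax equals MEC at q*: 17.2 + 0.1×11.3030 = 18.3303.

tax = €18.3 per unit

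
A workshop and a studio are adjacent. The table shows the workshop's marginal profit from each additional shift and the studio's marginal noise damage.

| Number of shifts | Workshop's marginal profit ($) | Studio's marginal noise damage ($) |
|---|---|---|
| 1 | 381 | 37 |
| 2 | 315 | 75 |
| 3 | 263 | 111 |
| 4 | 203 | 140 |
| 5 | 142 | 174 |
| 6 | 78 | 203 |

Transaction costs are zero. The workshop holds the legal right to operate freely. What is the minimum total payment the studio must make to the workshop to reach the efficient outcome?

Left alone the workshop would choose level 6 (marginal profit stays positive).
Efficient level: k* = 4 (marginal profit ≥ marginal noise damage through 4).
The studio must at least cover the workshop's forgone profit from cutting 6→4: 142 + 78 = 220.

$220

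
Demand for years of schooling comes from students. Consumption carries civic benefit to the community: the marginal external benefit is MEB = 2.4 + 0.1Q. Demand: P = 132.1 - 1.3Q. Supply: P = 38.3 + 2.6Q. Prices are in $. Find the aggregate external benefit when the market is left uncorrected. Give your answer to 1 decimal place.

Market equilibrium (private): 38.3 + 2.6Q = 132.1 - 1.3Q → Q_m = 24.0513.
Total external benefit = ∫₀^{Q_m} (2.4 + 0.1Q) dQ = 2.4×24.0513 + ½×0.1×24.0513² = 86.6464.

$86.6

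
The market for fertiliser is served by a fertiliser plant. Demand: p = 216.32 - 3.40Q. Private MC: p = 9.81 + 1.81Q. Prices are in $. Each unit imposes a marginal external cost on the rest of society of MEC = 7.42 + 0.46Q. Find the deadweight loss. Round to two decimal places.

DWL = $58.03

Market equilibrium (private): 9.81 + 1.81Q = 216.32 - 3.40Q → Q_m = 39.6372.
Social marginal cost = private MC + MEC = 17.23 + 2.27Q.
Set SMC = demand: 17.23 + 2.27Q = 216.32 - 3.40Q → Q* = 35.1129.
Height of the DWL triangle at Q_m is SMC(Q_m) − demand(Q_m) = MEC(Q_m) = 25.6531.
DWL = ½ × 4.5243 × 25.6531 = 58.0312.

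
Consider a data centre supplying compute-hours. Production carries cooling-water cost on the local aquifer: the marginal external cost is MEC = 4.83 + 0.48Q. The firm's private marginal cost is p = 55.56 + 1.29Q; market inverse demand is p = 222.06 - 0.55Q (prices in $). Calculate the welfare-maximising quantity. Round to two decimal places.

Q* = 69.69

Social marginal cost = private MC + MEC = 60.39 + 1.77Q.
Set SMC = demand: 60.39 + 1.77Q = 222.06 - 0.55Q → Q* = 69.6853.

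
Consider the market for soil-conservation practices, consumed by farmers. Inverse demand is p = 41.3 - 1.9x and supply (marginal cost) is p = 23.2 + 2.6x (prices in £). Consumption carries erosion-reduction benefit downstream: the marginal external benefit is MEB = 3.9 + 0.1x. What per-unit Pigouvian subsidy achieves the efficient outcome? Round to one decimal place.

subsidy = £4.4 per unit

Social marginal benefit = demand + MEB = 45.2 - 1.8x.
Set SMB = MC: 45.2 - 1.8x = 23.2 + 2.6x → x* = 5.0000.
The Pigouvian subsidy equals MEB at x*: 3.9 + 0.1×5.0000 = 4.4000.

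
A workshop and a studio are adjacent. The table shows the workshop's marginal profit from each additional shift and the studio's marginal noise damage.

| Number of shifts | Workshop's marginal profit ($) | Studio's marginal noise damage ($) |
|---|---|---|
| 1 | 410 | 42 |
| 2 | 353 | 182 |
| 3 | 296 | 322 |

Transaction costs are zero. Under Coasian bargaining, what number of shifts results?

Bargaining reaches the level where marginal profit last exceeds marginal noise damage.
That holds through level 2 (353 ≥ 182) but not at 3 (296 < 322).

2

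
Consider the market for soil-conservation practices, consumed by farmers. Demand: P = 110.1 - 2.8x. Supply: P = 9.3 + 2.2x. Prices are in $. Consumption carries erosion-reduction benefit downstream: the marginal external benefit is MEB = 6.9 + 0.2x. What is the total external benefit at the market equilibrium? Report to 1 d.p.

Market equilibrium (private): 9.3 + 2.2x = 110.1 - 2.8x → x_m = 20.1600.
Total external benefit = ∫₀^{x_m} (6.9 + 0.2x) dx = 6.9×20.1600 + ½×0.2×20.1600² = 179.7466.

$179.7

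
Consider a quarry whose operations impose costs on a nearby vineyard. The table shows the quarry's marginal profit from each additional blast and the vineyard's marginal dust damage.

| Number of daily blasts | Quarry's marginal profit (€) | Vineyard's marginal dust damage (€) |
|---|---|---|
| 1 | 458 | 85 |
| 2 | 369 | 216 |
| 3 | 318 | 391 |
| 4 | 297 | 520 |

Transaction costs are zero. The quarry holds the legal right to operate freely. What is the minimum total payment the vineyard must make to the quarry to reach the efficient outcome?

Left alone the quarry would choose level 4 (marginal profit stays positive).
Efficient level: k* = 2 (marginal profit ≥ marginal dust damage through 2).
The vineyard must at least cover the quarry's forgone profit from cutting 4→2: 318 + 297 = 615.

€615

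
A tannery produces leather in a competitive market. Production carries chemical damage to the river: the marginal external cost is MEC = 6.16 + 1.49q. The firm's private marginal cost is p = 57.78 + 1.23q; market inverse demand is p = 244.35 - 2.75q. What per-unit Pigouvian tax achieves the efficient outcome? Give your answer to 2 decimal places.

tax = 55.30 per unit

Social marginal cost = private MC + MEC = 63.94 + 2.72q.
Set SMC = demand: 63.94 + 2.72q = 244.35 - 2.75q → q* = 32.9817.
The Pigouvian tax equals MEC at q*: 6.16 + 1.49×32.9817 = 55.3027.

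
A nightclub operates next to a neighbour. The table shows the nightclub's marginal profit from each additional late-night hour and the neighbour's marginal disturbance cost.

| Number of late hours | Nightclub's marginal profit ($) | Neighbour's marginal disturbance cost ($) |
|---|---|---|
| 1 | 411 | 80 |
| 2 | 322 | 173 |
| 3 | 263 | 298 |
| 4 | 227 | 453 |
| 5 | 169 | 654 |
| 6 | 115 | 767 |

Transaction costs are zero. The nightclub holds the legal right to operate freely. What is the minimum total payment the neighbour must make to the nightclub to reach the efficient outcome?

$774

Left alone the nightclub would choose level 6 (marginal profit stays positive).
Efficient level: k* = 2 (marginal profit ≥ marginal disturbance cost through 2).
The neighbour must at least cover the nightclub's forgone profit from cutting 6→2: 263 + 227 + 169 + 115 = 774.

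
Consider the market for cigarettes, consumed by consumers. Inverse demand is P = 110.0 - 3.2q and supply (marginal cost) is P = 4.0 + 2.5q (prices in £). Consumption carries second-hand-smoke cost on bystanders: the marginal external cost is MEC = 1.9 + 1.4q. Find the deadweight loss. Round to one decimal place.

Market equilibrium (private): 4.0 + 2.5q = 110.0 - 3.2q → q_m = 18.5965.
Social marginal benefit = demand − MEC = 108.1 - 4.6q.
Set SMB = MC: 108.1 - 4.6q = 4.0 + 2.5q → q* = 14.6620.
The welfare-loss triangle has base |q_m − q*| and height MEC(q_m) (the vertical gap between SMB and MC is zero at q* and MEC at q_m).
DWL = ½ × 3.9345 × 27.9351 = 54.9553.

DWL = £55.0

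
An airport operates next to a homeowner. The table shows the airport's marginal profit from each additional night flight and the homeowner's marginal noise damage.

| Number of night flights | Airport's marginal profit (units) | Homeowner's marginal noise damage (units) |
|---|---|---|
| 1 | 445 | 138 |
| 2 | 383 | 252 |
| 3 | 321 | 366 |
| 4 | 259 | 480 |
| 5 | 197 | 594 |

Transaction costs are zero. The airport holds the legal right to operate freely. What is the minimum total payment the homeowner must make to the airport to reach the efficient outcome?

777

Left alone the airport would choose level 5 (marginal profit stays positive).
Efficient level: k* = 2 (marginal profit ≥ marginal noise damage through 2).
The homeowner must at least cover the airport's forgone profit from cutting 5→2: 321 + 259 + 197 = 777.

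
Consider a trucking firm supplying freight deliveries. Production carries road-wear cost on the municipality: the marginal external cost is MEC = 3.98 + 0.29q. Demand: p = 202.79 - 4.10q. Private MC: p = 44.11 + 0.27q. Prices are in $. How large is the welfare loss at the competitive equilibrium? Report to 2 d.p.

Market equilibrium (private): 44.11 + 0.27q = 202.79 - 4.10q → q_m = 36.3112.
Social marginal cost = private MC + MEC = 48.09 + 0.56q.
Set SMC = demand: 48.09 + 0.56q = 202.79 - 4.10q → q* = 33.1974.
Between q* and q_m the wedge SMC − demand runs linearly from 0 to MEC(q_m), so the loss is a triangle.
DWL = ½ × 3.1138 × 14.5103 = 22.5911.

DWL = $22.59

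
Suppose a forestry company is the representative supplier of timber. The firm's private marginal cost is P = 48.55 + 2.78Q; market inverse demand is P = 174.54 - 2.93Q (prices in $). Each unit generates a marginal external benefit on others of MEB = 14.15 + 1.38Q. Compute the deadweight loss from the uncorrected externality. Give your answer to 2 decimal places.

Market equilibrium (private): 48.55 + 2.78Q = 174.54 - 2.93Q → Q_m = 22.0648.
Social marginal cost = private MC − MEB = 34.40 + 1.40Q.
Set SMC = demand: 34.40 + 1.40Q = 174.54 - 2.93Q → Q* = 32.3649.
Between Q* and Q_m the wedge demand − SMC runs linearly from 0 to MEB(Q_m), so the loss is a triangle.
DWL = ½ × 10.3001 × 44.5994 = 229.6891.

DWL = $229.69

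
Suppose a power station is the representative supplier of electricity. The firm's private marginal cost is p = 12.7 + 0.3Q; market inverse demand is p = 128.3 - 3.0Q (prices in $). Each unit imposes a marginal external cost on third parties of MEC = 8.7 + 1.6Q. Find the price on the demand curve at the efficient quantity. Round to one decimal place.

P = $62.9

Social marginal cost = private MC + MEC = 21.4 + 1.9Q.
Set SMC = demand: 21.4 + 1.9Q = 128.3 - 3.0Q → Q* = 21.8163.
Consumer price on the demand curve at Q*: 128.3 − 3.0×21.8163 = 62.8511.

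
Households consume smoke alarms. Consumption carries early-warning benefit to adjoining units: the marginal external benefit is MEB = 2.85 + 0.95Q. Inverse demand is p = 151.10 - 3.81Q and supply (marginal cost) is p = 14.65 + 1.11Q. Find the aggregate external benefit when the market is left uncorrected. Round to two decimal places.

444.39

Market equilibrium (private): 14.65 + 1.11Q = 151.10 - 3.81Q → Q_m = 27.7337.
Total external benefit = ∫₀^{Q_m} (2.85 + 0.95Q) dQ = 2.85×27.7337 + ½×0.95×27.7337² = 444.3911.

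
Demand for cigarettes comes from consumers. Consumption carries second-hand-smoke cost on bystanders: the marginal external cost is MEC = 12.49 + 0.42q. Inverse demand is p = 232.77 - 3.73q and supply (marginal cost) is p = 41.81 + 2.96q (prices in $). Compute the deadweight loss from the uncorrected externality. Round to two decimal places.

DWL = $42.14

Market equilibrium (private): 41.81 + 2.96q = 232.77 - 3.73q → q_m = 28.5441.
Social marginal benefit = demand − MEC = 220.28 - 4.15q.
Set SMB = MC: 220.28 - 4.15q = 41.81 + 2.96q → q* = 25.1013.
Between q* and q_m the wedge MC − SMB runs linearly from 0 to MEC(q_m), so the loss is a triangle.
DWL = ½ × 3.4428 × 24.4785 = 42.1373.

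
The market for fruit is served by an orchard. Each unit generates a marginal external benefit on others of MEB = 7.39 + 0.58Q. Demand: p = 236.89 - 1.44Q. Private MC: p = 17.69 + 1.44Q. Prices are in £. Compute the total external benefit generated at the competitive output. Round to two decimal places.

£2242.40

Market equilibrium (private): 17.69 + 1.44Q = 236.89 - 1.44Q → Q_m = 76.1111.
Total external benefit = ∫₀^{Q_m} (7.39 + 0.58Q) dQ = 7.39×76.1111 + ½×0.58×76.1111² = 2242.4019.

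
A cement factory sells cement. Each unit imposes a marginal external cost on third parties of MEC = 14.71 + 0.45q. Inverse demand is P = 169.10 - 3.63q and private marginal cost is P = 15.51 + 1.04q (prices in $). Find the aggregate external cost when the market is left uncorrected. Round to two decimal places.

$727.17

Market equilibrium (private): 15.51 + 1.04q = 169.10 - 3.63q → q_m = 32.8887.
Total external cost = ∫₀^{q_m} (14.71 + 0.45q) dq = 14.71×32.8887 + ½×0.45×32.8887² = 727.1678.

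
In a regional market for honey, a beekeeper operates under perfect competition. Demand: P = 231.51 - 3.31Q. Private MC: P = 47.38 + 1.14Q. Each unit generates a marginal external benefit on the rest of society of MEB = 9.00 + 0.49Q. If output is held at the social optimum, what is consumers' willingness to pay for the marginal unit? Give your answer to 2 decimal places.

P = 70.08

Social marginal cost = private MC − MEB = 38.38 + 0.65Q.
Set SMC = demand: 38.38 + 0.65Q = 231.51 - 3.31Q → Q* = 48.7702.
Consumer price on the demand curve at Q*: 231.51 − 3.31×48.7702 = 70.0806.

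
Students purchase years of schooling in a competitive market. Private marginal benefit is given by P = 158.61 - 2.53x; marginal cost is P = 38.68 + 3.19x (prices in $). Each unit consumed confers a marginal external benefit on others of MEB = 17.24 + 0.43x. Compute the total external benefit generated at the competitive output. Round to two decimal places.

Market equilibrium (private): 38.68 + 3.19x = 158.61 - 2.53x → x_m = 20.9668.
Total external benefit = ∫₀^{x_m} (17.24 + 0.43x) dx = 17.24×20.9668 + ½×0.43×20.9668² = 455.9831.

$455.98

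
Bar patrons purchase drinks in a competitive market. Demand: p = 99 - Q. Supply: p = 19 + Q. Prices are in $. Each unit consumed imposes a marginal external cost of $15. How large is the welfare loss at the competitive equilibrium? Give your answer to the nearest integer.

DWL = $56

Market equilibrium (private): 19 + Q = 99 - Q → Q_m = 40.0000.
Social marginal benefit = demand − MEC = 84 - Q.
Set SMB = MC: 84 - Q = 19 + Q → Q* = 32.5000.
Between Q* and Q_m the wedge MC − SMB runs linearly from 0 to MEC(Q_m), so the loss is a triangle.
DWL = ½ × 7.5000 × 15.0000 = 56.2500.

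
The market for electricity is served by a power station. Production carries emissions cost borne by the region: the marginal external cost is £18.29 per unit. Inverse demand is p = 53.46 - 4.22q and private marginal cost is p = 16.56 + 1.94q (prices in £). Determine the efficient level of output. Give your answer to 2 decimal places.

q* = 3.02

Social marginal cost = private MC + MEC = 34.85 + 1.94q.
Set SMC = demand: 34.85 + 1.94q = 53.46 - 4.22q → q* = 3.0211.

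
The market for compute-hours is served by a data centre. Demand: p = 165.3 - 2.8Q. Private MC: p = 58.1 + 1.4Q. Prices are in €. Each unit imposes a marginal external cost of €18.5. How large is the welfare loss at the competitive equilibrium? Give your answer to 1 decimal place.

DWL = €40.7

Market equilibrium (private): 58.1 + 1.4Q = 165.3 - 2.8Q → Q_m = 25.5238.
Social marginal cost = private MC + MEC = 76.6 + 1.4Q.
Set SMC = demand: 76.6 + 1.4Q = 165.3 - 2.8Q → Q* = 21.1190.
Between Q* and Q_m the wedge SMC − demand runs linearly from 0 to MEC(Q_m), so the loss is a triangle.
DWL = ½ × 4.4048 × 18.5000 = 40.7444.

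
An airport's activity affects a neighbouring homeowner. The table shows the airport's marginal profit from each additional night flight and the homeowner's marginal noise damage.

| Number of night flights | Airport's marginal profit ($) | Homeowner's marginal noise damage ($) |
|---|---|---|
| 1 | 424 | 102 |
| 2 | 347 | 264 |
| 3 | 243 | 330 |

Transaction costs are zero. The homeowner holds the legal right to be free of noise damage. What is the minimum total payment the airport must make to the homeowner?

$366

Efficient level: marginal profit ≥ marginal noise damage through level 2, so k* = 2.
With the homeowner holding the right, the airport must at least compensate total damage at k*: 102 + 264 = 366.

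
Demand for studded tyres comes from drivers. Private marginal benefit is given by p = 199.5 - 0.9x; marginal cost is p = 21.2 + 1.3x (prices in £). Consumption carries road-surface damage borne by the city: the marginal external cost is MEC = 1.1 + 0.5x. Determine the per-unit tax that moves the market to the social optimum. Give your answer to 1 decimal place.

tax = £33.9 per unit

Social marginal benefit = demand − MEC = 198.4 - 1.4x.
Set SMB = MC: 198.4 - 1.4x = 21.2 + 1.3x → x* = 65.6296.
The Pigouvian tax equals MEC at x*: 1.1 + 0.5×65.6296 = 33.9148.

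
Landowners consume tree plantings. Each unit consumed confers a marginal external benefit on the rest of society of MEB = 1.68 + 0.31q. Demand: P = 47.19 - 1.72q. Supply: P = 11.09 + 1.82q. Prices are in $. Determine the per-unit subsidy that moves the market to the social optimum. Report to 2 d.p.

Social marginal benefit = demand + MEB = 48.87 - 1.41q.
Set SMB = MC: 48.87 - 1.41q = 11.09 + 1.82q → q* = 11.6966.
The Pigouvian subsidy equals MEB at q*: 1.68 + 0.31×11.6966 = 5.3059.

subsidy = $5.31 per unit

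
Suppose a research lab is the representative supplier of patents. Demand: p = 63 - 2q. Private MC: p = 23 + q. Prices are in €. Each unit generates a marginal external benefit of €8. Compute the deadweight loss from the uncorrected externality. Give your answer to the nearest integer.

Market equilibrium (private): 23 + q = 63 - 2q → q_m = 13.3333.
Social marginal cost = private MC − MEB = 15 + q.
Set SMC = demand: 15 + q = 63 - 2q → q* = 16.0000.
The loss is the area between SMC and demand from q* to q_m; with linear curves that's a triangle of height MEB(q_m).
DWL = ½ × 2.6667 × 8.0000 = 10.6668.

DWL = €11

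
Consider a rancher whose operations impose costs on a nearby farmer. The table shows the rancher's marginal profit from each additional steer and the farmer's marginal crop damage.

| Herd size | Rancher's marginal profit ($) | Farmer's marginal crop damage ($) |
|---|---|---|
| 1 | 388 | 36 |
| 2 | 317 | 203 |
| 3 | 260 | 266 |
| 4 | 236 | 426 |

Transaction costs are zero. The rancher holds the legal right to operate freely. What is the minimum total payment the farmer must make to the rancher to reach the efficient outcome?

Left alone the rancher would choose level 4 (marginal profit stays positive).
Efficient level: k* = 2 (marginal profit ≥ marginal crop damage through 2).
The farmer must at least cover the rancher's forgone profit from cutting 4→2: 260 + 236 = 496.

$496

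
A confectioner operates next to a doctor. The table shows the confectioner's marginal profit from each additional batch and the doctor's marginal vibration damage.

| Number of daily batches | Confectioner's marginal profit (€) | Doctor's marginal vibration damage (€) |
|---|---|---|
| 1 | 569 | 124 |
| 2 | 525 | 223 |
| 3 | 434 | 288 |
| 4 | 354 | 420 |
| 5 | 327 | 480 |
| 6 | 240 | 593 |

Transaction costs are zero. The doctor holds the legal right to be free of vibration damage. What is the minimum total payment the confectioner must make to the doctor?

Efficient level: marginal profit ≥ marginal vibration damage through level 3, so k* = 3.
With the doctor holding the right, the confectioner must at least compensate total damage at k*: 124 + 223 + 288 = 635.

€635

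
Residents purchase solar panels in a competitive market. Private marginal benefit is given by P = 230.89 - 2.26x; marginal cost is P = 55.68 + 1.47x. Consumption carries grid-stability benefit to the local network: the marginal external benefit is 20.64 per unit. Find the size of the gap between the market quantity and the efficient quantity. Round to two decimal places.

5.53 units

Market equilibrium (private): 55.68 + 1.47x = 230.89 - 2.26x → x_m = 46.9732.
Social marginal benefit = demand + MEB = 251.53 - 2.26x.
Set SMB = MC: 251.53 - 2.26x = 55.68 + 1.47x → x* = 52.5067.
Gap = |46.9732 − 52.5067| = 5.5335.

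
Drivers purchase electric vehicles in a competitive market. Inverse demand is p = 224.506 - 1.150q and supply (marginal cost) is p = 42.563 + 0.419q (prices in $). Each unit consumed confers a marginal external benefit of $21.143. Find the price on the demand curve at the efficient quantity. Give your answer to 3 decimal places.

P = $75.654

Social marginal benefit = demand + MEB = 245.649 - 1.150q.
Set SMB = MC: 245.649 - 1.150q = 42.563 + 0.419q → q* = 129.4366.
Consumer price on the demand curve at q*: 224.506 − 1.150×129.4366 = 75.6539.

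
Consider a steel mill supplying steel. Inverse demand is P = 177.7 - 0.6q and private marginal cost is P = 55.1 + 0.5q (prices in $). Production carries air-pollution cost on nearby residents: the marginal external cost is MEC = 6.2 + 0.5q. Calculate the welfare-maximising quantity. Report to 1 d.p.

q* = 72.8

Social marginal cost = private MC + MEC = 61.3 + q.
Set SMC = demand: 61.3 + q = 177.7 - 0.6q → q* = 72.7500.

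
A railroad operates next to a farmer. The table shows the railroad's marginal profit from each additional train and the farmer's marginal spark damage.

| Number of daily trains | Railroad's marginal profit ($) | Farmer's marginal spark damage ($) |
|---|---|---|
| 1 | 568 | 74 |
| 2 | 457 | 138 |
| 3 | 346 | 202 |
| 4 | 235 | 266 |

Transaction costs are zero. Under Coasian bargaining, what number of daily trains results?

3

Bargaining reaches the level where marginal profit last exceeds marginal spark damage.
That holds through level 3 (346 ≥ 202) but not at 4 (235 < 266).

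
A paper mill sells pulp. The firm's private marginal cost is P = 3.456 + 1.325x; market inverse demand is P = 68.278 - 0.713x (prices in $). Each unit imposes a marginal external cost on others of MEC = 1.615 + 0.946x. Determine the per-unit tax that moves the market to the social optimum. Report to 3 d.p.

tax = $21.653 per unit

Social marginal cost = private MC + MEC = 5.071 + 2.271x.
Set SMC = demand: 5.071 + 2.271x = 68.278 - 0.713x → x* = 21.1820.
The Pigouvian tax equals MEC at x*: 1.615 + 0.946×21.1820 = 21.6532.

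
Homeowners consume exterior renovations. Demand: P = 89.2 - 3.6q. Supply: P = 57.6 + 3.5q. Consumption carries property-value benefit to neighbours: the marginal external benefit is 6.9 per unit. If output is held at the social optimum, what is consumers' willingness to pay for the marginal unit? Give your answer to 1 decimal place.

Social marginal benefit = demand + MEB = 96.1 - 3.6q.
Set SMB = MC: 96.1 - 3.6q = 57.6 + 3.5q → q* = 5.4225.
Consumer price on the demand curve at q*: 89.2 − 3.6×5.4225 = 69.6790.

P = 69.7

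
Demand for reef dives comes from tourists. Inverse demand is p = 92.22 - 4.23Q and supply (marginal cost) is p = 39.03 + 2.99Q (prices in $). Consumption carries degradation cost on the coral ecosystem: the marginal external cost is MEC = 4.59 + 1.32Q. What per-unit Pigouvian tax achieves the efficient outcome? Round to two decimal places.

tax = $12.10 per unit

Social marginal benefit = demand − MEC = 87.63 - 5.55Q.
Set SMB = MC: 87.63 - 5.55Q = 39.03 + 2.99Q → Q* = 5.6909.
The Pigouvian tax equals MEC at Q*: 4.59 + 1.32×5.6909 = 12.1020.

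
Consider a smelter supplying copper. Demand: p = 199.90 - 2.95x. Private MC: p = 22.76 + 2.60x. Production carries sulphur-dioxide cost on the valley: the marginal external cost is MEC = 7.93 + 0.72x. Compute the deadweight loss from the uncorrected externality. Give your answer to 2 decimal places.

DWL = 76.19

Market equilibrium (private): 22.76 + 2.60x = 199.90 - 2.95x → x_m = 31.9171.
Social marginal cost = private MC + MEC = 30.69 + 3.32x.
Set SMC = demand: 30.69 + 3.32x = 199.90 - 2.95x → x* = 26.9872.
Height of the DWL triangle at x_m is SMC(x_m) − demand(x_m) = MEC(x_m) = 30.9103.
DWL = ½ × 4.9299 × 30.9103 = 76.1923.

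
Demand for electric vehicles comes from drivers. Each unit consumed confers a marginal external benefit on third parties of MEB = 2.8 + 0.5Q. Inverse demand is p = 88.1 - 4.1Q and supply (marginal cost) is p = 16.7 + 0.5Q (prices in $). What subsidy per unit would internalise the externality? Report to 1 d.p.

Social marginal benefit = demand + MEB = 90.9 - 3.6Q.
Set SMB = MC: 90.9 - 3.6Q = 16.7 + 0.5Q → Q* = 18.0976.
The Pigouvian subsidy equals MEB at Q*: 2.8 + 0.5×18.0976 = 11.8488.

subsidy = $11.8 per unit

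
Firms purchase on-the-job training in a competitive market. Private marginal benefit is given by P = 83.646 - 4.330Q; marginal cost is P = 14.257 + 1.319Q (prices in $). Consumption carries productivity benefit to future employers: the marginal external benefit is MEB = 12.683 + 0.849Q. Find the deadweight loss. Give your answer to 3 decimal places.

DWL = $55.640

Market equilibrium (private): 14.257 + 1.319Q = 83.646 - 4.330Q → Q_m = 12.2834.
Social marginal benefit = demand + MEB = 96.329 - 3.481Q.
Set SMB = MC: 96.329 - 3.481Q = 14.257 + 1.319Q → Q* = 17.0983.
The welfare-loss triangle has base |Q_m − Q*| and height MEB(Q_m) (the vertical gap between SMB and MC is zero at Q* and MEB at Q_m).
DWL = ½ × 4.8149 × 23.1116 = 55.6400.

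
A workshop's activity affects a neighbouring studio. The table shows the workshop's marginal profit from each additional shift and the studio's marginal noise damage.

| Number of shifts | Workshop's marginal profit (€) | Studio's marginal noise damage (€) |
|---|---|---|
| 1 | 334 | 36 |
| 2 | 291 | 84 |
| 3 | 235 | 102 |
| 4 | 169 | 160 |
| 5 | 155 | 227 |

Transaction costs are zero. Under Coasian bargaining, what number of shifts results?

4

Bargaining reaches the level where marginal profit last exceeds marginal noise damage.
That holds through level 4 (169 ≥ 160) but not at 5 (155 < 227).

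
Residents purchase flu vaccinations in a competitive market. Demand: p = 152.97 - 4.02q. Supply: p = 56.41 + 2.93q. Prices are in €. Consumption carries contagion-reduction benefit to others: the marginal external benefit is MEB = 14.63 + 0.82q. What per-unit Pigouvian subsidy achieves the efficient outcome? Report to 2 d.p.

Social marginal benefit = demand + MEB = 167.60 - 3.20q.
Set SMB = MC: 167.60 - 3.20q = 56.41 + 2.93q → q* = 18.1387.
The Pigouvian subsidy equals MEB at q*: 14.63 + 0.82×18.1387 = 29.5037.

subsidy = €29.50 per unit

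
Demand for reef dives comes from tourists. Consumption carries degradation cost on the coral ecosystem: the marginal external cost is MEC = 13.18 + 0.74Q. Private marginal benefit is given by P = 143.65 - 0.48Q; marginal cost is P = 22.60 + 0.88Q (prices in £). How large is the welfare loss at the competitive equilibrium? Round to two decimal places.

DWL = £1487.66

Market equilibrium (private): 22.60 + 0.88Q = 143.65 - 0.48Q → Q_m = 89.0074.
Social marginal benefit = demand − MEC = 130.47 - 1.22Q.
Set SMB = MC: 130.47 - 1.22Q = 22.60 + 0.88Q → Q* = 51.3667.
The welfare-loss triangle has base |Q_m − Q*| and height MEC(Q_m) (the vertical gap between SMB and MC is zero at Q* and MEC at Q_m).
DWL = ½ × 37.6407 × 79.0454 = 1487.6621.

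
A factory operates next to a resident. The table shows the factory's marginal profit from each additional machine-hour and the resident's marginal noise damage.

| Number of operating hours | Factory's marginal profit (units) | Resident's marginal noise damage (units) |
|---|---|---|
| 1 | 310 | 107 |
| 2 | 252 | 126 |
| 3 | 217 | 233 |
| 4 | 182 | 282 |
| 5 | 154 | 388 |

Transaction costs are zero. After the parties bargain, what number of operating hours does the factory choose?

2

Bargaining reaches the level where marginal profit last exceeds marginal noise damage.
That holds through level 2 (252 ≥ 126) but not at 3 (217 < 233).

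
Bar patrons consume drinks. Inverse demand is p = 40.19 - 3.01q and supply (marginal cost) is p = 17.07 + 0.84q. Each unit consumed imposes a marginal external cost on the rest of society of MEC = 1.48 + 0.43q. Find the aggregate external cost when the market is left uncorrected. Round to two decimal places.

Market equilibrium (private): 17.07 + 0.84q = 40.19 - 3.01q → q_m = 6.0052.
Total external cost = ∫₀^{q_m} (1.48 + 0.43q) dq = 1.48×6.0052 + ½×0.43×6.0052² = 16.6411.

16.64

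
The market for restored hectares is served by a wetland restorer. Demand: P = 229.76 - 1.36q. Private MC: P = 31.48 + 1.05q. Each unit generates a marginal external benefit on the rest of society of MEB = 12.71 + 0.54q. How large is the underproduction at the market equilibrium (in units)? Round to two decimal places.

30.56 units

Market equilibrium (private): 31.48 + 1.05q = 229.76 - 1.36q → q_m = 82.2739.
Social marginal cost = private MC − MEB = 18.77 + 0.51q.
Set SMC = demand: 18.77 + 0.51q = 229.76 - 1.36q → q* = 112.8289.
Gap = |82.2739 − 112.8289| = 30.5550.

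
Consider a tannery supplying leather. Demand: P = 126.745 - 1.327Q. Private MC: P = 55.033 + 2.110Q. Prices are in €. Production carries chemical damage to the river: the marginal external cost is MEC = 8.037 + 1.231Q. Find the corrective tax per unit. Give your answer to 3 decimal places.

Social marginal cost = private MC + MEC = 63.070 + 3.341Q.
Set SMC = demand: 63.070 + 3.341Q = 126.745 - 1.327Q → Q* = 13.6407.
The Pigouvian tax equals MEC at Q*: 8.037 + 1.231×13.6407 = 24.8287.

tax = €24.829 per unit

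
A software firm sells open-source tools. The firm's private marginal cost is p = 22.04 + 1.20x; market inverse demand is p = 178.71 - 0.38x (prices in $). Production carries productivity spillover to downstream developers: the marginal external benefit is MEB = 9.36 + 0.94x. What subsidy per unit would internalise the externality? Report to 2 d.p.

subsidy = $253.22 per unit

Social marginal cost = private MC − MEB = 12.68 + 0.26x.
Set SMC = demand: 12.68 + 0.26x = 178.71 - 0.38x → x* = 259.4219.
The Pigouvian subsidy equals MEB at x*: 9.36 + 0.94×259.4219 = 253.2166.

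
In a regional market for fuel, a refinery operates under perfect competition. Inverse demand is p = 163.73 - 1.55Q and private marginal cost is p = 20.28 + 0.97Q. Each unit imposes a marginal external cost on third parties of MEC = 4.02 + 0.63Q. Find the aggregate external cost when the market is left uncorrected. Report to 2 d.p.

Market equilibrium (private): 20.28 + 0.97Q = 163.73 - 1.55Q → Q_m = 56.9246.
Total external cost = ∫₀^{Q_m} (4.02 + 0.63Q) dQ = 4.02×56.9246 + ½×0.63×56.9246² = 1249.5661.

1249.57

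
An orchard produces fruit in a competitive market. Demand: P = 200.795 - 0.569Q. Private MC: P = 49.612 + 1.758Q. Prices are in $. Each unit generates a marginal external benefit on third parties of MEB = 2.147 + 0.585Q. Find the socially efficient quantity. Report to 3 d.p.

Q* = 88.020

Social marginal cost = private MC − MEB = 47.465 + 1.173Q.
Set SMC = demand: 47.465 + 1.173Q = 200.795 - 0.569Q → Q* = 88.0195.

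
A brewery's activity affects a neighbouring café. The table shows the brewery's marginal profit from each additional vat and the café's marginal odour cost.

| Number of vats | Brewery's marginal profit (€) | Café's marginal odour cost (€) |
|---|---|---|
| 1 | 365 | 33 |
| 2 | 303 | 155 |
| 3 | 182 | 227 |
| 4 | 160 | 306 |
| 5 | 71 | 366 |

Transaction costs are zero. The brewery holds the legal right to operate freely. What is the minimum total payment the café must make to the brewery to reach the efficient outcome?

Left alone the brewery would choose level 5 (marginal profit stays positive).
Efficient level: k* = 2 (marginal profit ≥ marginal odour cost through 2).
The café must at least cover the brewery's forgone profit from cutting 5→2: 182 + 160 + 71 = 413.

€413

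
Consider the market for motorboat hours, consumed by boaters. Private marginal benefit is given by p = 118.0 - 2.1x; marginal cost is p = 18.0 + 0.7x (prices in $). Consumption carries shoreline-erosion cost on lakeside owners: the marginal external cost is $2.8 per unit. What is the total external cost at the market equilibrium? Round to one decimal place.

$100.0

Market equilibrium (private): 18.0 + 0.7x = 118.0 - 2.1x → x_m = 35.7143.
Total external cost = MEC × x_m = 2.8 × 35.7143 = 100.0000.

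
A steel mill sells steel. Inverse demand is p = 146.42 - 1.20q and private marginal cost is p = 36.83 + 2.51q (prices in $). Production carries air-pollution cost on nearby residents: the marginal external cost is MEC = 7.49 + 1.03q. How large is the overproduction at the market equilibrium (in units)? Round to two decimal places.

Market equilibrium (private): 36.83 + 2.51q = 146.42 - 1.20q → q_m = 29.5391.
Social marginal cost = private MC + MEC = 44.32 + 3.54q.
Set SMC = demand: 44.32 + 3.54q = 146.42 - 1.20q → q* = 21.5401.
Gap = |29.5391 − 21.5401| = 7.9990.

8.00 units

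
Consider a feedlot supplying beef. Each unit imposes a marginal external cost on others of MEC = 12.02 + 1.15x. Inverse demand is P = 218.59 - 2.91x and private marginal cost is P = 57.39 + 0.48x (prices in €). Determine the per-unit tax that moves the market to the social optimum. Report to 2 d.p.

tax = €49.81 per unit

Social marginal cost = private MC + MEC = 69.41 + 1.63x.
Set SMC = demand: 69.41 + 1.63x = 218.59 - 2.91x → x* = 32.8590.
The Pigouvian tax equals MEC at x*: 12.02 + 1.15×32.8590 = 49.8079.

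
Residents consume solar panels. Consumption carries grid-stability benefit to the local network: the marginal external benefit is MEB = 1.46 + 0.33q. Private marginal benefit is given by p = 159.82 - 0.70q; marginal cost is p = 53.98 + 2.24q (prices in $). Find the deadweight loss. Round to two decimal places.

DWL = $34.09

Market equilibrium (private): 53.98 + 2.24q = 159.82 - 0.70q → q_m = 36.0000.
Social marginal benefit = demand + MEB = 161.28 - 0.37q.
Set SMB = MC: 161.28 - 0.37q = 53.98 + 2.24q → q* = 41.1111.
Height of the DWL triangle at q_m is SMB(q_m) − MC(q_m) = MEB(q_m) = 13.3400.
DWL = ½ × 5.1111 × 13.3400 = 34.0910.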